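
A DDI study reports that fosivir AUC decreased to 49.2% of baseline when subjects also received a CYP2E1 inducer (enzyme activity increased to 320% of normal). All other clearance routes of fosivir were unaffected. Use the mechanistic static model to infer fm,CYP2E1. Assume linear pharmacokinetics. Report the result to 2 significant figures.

0.47

Call the CYP2E1 fraction fm. After the interaction, CL_new/CL_old = fm × 3.2 + (1 − fm).
AUC ratio = 1 / (new CL fraction), so new CL fraction = 1 / 0.492 = 2.033.
fm × 3.2 + 1 − fm = 2.033  ⇒  fm × (3.2 − 1) = 1.033  ⇒  fm = 0.47.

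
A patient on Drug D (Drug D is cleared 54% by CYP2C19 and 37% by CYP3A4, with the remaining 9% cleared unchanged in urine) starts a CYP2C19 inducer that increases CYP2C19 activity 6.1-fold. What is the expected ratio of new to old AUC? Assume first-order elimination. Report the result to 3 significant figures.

0.266

CYP2C19: 0.54 × 6.1 = 3.294
CYP3A4: 0.37 (unchanged)
Other: 0.09 (unchanged)
New clearance relative to baseline: 3.294 + 0.37 + 0.09 = 3.754.
AUC is inversely proportional to clearance, so the fold-change is 1 / 3.754 = 0.266.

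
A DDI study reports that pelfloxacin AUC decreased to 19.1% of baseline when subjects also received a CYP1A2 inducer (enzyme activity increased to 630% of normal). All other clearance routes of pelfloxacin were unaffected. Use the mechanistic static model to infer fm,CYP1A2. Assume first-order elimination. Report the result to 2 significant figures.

Call the CYP1A2 fraction fm. After the interaction, CL_new/CL_old = fm × 6.3 + (1 − fm).
AUC ratio = 1 / (new CL fraction), so new CL fraction = 1 / 0.191 = 5.236.
fm × 6.3 + 1 − fm = 5.236  ⇒  fm × (6.3 − 1) = 4.236  ⇒  fm = 0.80.

0.80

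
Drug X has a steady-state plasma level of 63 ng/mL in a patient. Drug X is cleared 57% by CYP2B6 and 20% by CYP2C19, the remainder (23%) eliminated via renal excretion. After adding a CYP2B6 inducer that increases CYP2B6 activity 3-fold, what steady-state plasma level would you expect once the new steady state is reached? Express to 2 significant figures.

The CYP2B6 pathway (57% of clearance) is boosted to 3× activity: 0.57 × 3 = 1.71.
CYP2C19 (20%) and the residual 23% are unaffected.
New clearance relative to baseline: 1.71 + 0.2 + 0.23 = 2.14.
New steady-state plasma level = baseline ÷ relative clearance = 63 / 2.14 = 29 ng/mL.

29 ng/mL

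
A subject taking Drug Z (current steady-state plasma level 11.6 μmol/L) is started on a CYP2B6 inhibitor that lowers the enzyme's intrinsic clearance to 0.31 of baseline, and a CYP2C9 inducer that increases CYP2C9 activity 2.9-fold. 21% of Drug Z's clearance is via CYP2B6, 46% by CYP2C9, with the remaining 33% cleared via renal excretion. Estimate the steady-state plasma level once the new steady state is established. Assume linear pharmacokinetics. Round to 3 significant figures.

CYP2B6: 0.21 × 0.31 = 0.0651
CYP2C9: 0.46 × 2.9 = 1.334
Other: 0.33 (unchanged)
New clearance relative to baseline: 0.0651 + 1.334 + 0.33 = 1.7291.
Steady-state plasma level ∝ 1/CL: new value = 11.6 / 1.7291 = 6.71 μmol/L.

6.71 μmol/L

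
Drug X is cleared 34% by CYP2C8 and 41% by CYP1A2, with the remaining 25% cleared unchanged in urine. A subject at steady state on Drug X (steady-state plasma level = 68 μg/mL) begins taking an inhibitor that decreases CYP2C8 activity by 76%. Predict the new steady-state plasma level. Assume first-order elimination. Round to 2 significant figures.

92 μg/mL

The CYP2C8 pathway (34% of clearance) drops to 0.24× activity: 0.34 × 0.24 = 0.0816.
CYP1A2 (41%) and the residual 25% are unaffected.
New clearance relative to baseline: 0.0816 + 0.41 + 0.25 = 0.7416.
New steady-state plasma level = baseline ÷ relative clearance = 68 / 0.7416 = 92 μg/mL.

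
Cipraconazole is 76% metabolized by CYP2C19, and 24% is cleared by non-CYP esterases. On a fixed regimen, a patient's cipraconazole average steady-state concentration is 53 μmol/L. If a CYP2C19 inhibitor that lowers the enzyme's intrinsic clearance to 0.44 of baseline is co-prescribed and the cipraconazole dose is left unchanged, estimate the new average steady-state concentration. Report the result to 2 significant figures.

92 μmol/L

The CYP2C19 pathway (76% of clearance) falls to 0.44× activity: 0.76 × 0.44 = 0.3344.
Non-CYP routes (24%) are unchanged.
Relative clearance = 0.3344 + 0.24 = 0.5744.
Average steady-state concentration ∝ 1/CL, so new value = 53 / 0.5744 = 92 μmol/L.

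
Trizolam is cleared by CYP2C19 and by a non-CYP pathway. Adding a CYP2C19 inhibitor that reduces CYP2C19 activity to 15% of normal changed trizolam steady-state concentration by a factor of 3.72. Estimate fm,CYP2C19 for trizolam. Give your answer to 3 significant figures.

0.860

Call the CYP2C19 fraction fm. After the interaction, CL_new/CL_old = fm × 0.15 + (1 − fm).
Steady-state concentration ratio = 1 / (new CL fraction), so new CL fraction = 1 / 3.72 = 0.2688.
fm × 0.15 + 1 − fm = 0.2688  ⇒  fm × (0.15 − 1) = −0.7312  ⇒  fm = 0.860.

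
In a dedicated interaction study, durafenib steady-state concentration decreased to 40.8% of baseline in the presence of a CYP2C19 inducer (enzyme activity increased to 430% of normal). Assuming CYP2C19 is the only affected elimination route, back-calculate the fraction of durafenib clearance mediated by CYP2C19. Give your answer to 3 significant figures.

Let x = fm,CYP2C19. Because steady-state concentration ∝ 1/CL, relative clearance rose to 1/0.408 = 2.451.
Only the CYP2C19 route changed, so 2.451 = x·4.3 + (1 − x), giving x = 0.440.

0.440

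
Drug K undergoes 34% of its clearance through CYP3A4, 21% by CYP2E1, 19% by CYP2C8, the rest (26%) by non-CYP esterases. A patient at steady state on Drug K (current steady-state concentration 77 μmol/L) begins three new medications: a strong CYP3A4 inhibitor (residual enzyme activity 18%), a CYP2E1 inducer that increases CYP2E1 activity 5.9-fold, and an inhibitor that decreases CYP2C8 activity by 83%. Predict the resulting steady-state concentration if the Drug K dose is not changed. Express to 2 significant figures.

48 μmol/L

CYP3A4: 0.34 × 0.18 = 0.0612
CYP2E1: 0.21 × 5.9 = 1.239
CYP2C8: 0.19 × 0.17 = 0.0323
Other: 0.26 (unchanged)
New clearance relative to baseline: 0.0612 + 1.239 + 0.0323 + 0.26 = 1.5925.
New steady-state concentration = 77 / 1.5925 = 48 μmol/L (concentration scales inversely with clearance).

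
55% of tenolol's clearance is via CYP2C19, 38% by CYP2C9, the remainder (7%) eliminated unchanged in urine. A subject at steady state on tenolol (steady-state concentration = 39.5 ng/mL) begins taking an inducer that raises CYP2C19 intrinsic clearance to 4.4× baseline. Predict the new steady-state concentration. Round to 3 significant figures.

13.8 ng/mL

The CYP2C19 pathway (55% of clearance) increases to 4.4× activity: 0.55 × 4.4 = 2.42.
CYP2C9 (38%) and the residual 7% are unaffected.
New clearance relative to baseline: 2.42 + 0.38 + 0.07 = 2.87.
New steady-state concentration = baseline ÷ relative clearance = 39.5 / 2.87 = 13.8 ng/mL.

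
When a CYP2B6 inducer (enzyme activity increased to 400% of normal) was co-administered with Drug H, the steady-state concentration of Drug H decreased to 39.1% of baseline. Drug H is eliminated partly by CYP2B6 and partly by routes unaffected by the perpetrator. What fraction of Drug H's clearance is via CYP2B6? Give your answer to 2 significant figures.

0.52

CL'/CL = 1 / 0.391 = 2.558
4·fm + (1 − fm) = 2.558
fm = (2.558 − 1) / (4 − 1) = 0.52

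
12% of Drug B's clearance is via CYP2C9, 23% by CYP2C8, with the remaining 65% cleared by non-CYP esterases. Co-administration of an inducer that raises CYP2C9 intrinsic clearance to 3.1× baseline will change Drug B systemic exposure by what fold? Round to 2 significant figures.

0.80

The CYP2C9 pathway (12% of clearance) rises to 3.1× activity: 0.12 × 3.1 = 0.372.
CYP2C8 (23%) and the residual 65% are unaffected.
New clearance relative to baseline: 0.372 + 0.23 + 0.65 = 1.252.
Since systemic exposure ∝ 1/CL, the ratio is 1 / 1.252 = 0.80.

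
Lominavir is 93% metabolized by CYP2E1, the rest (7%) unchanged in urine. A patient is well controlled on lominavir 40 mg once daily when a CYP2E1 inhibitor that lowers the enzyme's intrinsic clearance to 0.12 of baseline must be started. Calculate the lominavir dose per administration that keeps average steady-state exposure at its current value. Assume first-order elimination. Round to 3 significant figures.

The CYP2E1 pathway (93% of clearance) is reduced to 0.12× activity: 0.93 × 0.12 = 0.1116.
Non-CYP routes (7%) are unchanged.
CL_new/CL_old = 0.1116 + 0.07 = 0.1816.
Css,avg = (dose rate)/CL, so holding Css fixed requires dose ∝ CL: 40 × 0.1816 = 7.26 mg.

7.26 mg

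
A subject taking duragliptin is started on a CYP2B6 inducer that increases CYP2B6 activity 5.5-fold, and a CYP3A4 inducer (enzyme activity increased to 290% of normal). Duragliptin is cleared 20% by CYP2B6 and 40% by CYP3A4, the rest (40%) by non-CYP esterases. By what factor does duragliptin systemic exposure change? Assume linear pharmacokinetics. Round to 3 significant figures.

The CYP2B6 pathway (20% of clearance) increases to 5.5× activity: 0.2 × 5.5 = 1.1.
The CYP3A4 pathway (40% of clearance) is boosted to 2.9× activity: 0.4 × 2.9 = 1.16.
Non-CYP routes (40%) are unchanged.
New clearance relative to baseline: 1.1 + 1.16 + 0.4 = 2.66.
Net systemic exposure ratio = 1 / 2.66 = 0.376.

0.376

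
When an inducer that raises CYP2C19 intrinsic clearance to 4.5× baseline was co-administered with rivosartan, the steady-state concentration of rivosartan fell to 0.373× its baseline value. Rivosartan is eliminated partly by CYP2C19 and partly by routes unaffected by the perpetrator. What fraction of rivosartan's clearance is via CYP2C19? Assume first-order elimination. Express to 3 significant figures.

0.480

Write x for the fraction cleared via CYP2C19. The observed steady-state concentration change means clearance rose to 1/0.373 = 2.681 of baseline.
Only the CYP2C19 route changed, so 2.681 = x·4.5 + (1 − x), giving x = 0.480.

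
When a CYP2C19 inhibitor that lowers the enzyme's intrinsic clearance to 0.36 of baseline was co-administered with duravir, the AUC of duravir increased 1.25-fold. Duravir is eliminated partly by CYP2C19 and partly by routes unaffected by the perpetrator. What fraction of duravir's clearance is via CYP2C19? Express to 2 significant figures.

Let x = fm,CYP2C19. Because AUC ∝ 1/CL, relative clearance fell to 1/1.25 = 0.8.
Only the CYP2C19 route changed, so 0.8 = x·0.36 + (1 − x), giving x = 0.31.

0.31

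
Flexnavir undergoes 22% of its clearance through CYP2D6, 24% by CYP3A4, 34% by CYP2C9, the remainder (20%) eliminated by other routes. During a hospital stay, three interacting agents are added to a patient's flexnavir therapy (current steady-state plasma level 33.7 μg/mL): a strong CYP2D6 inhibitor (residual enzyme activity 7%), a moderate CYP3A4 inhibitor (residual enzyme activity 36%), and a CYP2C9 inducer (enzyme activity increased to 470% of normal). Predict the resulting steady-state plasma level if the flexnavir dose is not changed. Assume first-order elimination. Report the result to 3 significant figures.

The CYP2D6 pathway (22% of clearance) falls to 0.07× activity: 0.22 × 0.07 = 0.0154.
The CYP3A4 pathway (24% of clearance) falls to 0.36× activity: 0.24 × 0.36 = 0.0864.
The CYP2C9 pathway (34% of clearance) rises to 4.7× activity: 0.34 × 4.7 = 1.598.
The remaining 20% of clearance is unaffected.
Relative clearance = 0.0154 + 0.0864 + 1.598 + 0.2 = 1.8998.
New steady-state plasma level = 33.7 / 1.8998 = 17.7 μg/mL (concentration scales inversely with clearance).

17.7 μg/mL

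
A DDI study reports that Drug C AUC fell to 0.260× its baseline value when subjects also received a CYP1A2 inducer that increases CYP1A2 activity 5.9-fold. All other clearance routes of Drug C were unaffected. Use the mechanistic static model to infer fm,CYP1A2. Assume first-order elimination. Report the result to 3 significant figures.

0.581

Write x for the fraction cleared via CYP1A2. The observed AUC change means clearance rose to 1/0.260 = 3.846 of baseline.
Only the CYP1A2 route changed, so 3.846 = x·5.9 + (1 − x), giving x = 0.581.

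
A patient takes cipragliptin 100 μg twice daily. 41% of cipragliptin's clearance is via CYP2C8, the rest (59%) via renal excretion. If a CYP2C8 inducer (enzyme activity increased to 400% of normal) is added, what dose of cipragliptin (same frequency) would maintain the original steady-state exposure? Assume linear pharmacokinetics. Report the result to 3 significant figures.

223 μg

The CYP2C8 pathway (41% of clearance) is boosted to 4× activity: 0.41 × 4 = 1.64.
The remaining 59% of clearance is unaffected.
CL_new/CL_old = 1.64 + 0.59 = 2.23.
Exposure is unchanged when dose changes in proportion to clearance. New dose = 100 μg × 2.23 = 223 μg.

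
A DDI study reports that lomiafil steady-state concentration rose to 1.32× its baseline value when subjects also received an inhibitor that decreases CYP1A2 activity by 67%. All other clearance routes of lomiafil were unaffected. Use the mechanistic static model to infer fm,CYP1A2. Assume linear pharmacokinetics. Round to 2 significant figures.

Let x = fm,CYP1A2. Because steady-state concentration ∝ 1/CL, relative clearance fell to 1/1.32 = 0.7576.
Only the CYP1A2 route changed, so 0.7576 = x·0.33 + (1 − x), giving x = 0.36.

0.36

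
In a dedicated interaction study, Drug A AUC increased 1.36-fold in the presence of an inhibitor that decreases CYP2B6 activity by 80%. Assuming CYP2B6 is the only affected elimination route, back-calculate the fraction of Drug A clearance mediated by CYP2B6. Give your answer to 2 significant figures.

0.33

Let x = fm,CYP2B6. Because AUC ∝ 1/CL, relative clearance fell to 1/1.36 = 0.7353.
Setting x·0.2 + (1 − x) = 0.7353 and solving: x = (0.7353 − 1)/(0.2 − 1) = 0.33.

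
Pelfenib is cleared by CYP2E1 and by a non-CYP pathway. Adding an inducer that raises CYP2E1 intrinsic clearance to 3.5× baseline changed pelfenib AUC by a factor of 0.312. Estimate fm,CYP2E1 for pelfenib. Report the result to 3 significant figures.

0.882

CL'/CL = 1 / 0.312 = 3.205
3.5·fm + (1 − fm) = 3.205
fm = (3.205 − 1) / (3.5 − 1) = 0.882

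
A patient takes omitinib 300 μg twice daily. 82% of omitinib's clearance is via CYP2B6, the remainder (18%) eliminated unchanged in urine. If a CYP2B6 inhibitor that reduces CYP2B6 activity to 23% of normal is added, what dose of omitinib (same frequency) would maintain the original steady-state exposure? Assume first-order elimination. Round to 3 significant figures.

111 μg

The CYP2B6 pathway (82% of clearance) drops to 0.23× activity: 0.82 × 0.23 = 0.1886.
The remaining 18% of clearance is unaffected.
New clearance relative to baseline: 0.1886 + 0.18 = 0.3686.
To maintain the same steady-state level, dose must scale with clearance: new dose = 300 × 0.3686 = 111 μg.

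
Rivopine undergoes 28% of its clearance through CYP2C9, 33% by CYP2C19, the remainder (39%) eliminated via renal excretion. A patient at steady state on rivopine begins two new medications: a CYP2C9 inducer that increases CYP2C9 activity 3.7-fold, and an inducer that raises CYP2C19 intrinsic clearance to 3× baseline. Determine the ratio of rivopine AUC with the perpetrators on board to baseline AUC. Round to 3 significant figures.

CYP2C9: 0.28 × 3.7 = 1.036
CYP2C19: 0.33 × 3 = 0.99
Other: 0.39 (unchanged)
New clearance relative to baseline: 1.036 + 0.99 + 0.39 = 2.416.
Net AUC ratio = 1 / 2.416 = 0.414.

0.414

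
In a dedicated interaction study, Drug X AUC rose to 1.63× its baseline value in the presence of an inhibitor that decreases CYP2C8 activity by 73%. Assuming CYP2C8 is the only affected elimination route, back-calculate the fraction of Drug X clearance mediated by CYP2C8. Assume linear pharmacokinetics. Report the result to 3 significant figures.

0.529

CL'/CL = 1 / 1.63 = 0.6135
0.27·fm + (1 − fm) = 0.6135
fm = (0.6135 − 1) / (0.27 − 1) = 0.529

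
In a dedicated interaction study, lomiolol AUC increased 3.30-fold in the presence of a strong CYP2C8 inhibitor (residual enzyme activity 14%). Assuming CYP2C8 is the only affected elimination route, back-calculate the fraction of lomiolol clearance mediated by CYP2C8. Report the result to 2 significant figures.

Write x for the fraction cleared via CYP2C8. The observed AUC change means clearance fell to 1/3.30 = 0.303 of baseline.
Setting x·0.14 + (1 − x) = 0.303 and solving: x = (0.303 − 1)/(0.14 − 1) = 0.81.

0.81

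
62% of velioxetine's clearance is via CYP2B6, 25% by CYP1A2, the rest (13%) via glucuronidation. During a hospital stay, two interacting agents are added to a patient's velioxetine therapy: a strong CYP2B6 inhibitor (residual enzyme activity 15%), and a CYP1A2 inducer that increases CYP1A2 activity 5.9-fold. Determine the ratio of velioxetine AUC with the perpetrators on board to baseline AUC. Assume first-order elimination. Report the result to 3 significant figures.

The CYP2B6 pathway (62% of clearance) drops to 0.15× activity: 0.62 × 0.15 = 0.093.
The CYP1A2 pathway (25% of clearance) is boosted to 5.9× activity: 0.25 × 5.9 = 1.475.
Non-CYP routes (13%) are unchanged.
CL_new/CL_old = 0.093 + 1.475 + 0.13 = 1.698.
AUC ∝ 1/CL: fold-change = 1 / 1.698 = 0.589.

0.589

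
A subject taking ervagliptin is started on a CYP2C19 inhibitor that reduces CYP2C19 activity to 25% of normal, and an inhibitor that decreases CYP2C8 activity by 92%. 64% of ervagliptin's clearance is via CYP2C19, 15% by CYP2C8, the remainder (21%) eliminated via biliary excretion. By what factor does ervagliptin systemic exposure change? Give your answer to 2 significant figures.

2.6

The CYP2C19 pathway (64% of clearance) drops to 0.25× activity: 0.64 × 0.25 = 0.16.
The CYP2C8 pathway (15% of clearance) is reduced to 0.08× activity: 0.15 × 0.08 = 0.012.
Non-CYP routes (21%) are unchanged.
Relative clearance = 0.16 + 0.012 + 0.21 = 0.382.
Systemic exposure ∝ 1/CL: fold-change = 1 / 0.382 = 2.6.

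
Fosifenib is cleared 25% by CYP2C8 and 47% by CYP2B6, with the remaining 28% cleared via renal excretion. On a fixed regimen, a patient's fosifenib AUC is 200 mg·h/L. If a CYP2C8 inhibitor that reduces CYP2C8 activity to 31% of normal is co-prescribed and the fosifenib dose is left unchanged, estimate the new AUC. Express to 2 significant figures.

2.4 × 10² mg·h/L

The CYP2C8 pathway (25% of clearance) falls to 0.31× activity: 0.25 × 0.31 = 0.0775.
CYP2B6 (47%) and the residual 28% are unaffected.
Relative clearance = 0.0775 + 0.47 + 0.28 = 0.8275.
AUC ∝ 1/CL, so new value = 200 / 0.8275 = 2.4 × 10² mg·h/L.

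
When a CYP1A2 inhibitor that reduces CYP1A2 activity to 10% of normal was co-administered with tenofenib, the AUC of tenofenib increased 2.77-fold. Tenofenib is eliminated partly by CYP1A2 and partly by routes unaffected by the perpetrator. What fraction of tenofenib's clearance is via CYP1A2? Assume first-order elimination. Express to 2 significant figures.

CL'/CL = 1 / 2.77 = 0.361
0.1·fm + (1 − fm) = 0.361
fm = (0.361 − 1) / (0.1 − 1) = 0.71

0.71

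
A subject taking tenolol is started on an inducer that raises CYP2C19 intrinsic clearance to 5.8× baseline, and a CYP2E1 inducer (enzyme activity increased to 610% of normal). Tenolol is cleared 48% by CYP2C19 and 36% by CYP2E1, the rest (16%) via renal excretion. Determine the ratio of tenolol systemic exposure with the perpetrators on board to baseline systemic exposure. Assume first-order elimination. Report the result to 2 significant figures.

0.19

CYP2C19: 0.48 × 5.8 = 2.784
CYP2E1: 0.36 × 6.1 = 2.196
Other: 0.16 (unchanged)
New clearance relative to baseline: 2.784 + 2.196 + 0.16 = 5.14.
Because systemic exposure varies inversely with clearance, the combined effect is 1 / 5.14 = 0.19.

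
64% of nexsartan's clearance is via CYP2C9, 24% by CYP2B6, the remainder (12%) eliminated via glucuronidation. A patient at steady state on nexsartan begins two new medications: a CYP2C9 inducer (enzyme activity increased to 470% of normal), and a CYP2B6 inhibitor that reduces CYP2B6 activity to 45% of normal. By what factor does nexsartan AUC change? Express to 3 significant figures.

The CYP2C9 pathway (64% of clearance) is boosted to 4.7× activity: 0.64 × 4.7 = 3.008.
The CYP2B6 pathway (24% of clearance) is reduced to 0.45× activity: 0.24 × 0.45 = 0.108.
Non-CYP routes (12%) are unchanged.
Relative clearance = 3.008 + 0.108 + 0.12 = 3.236.
AUC ∝ 1/CL: fold-change = 1 / 3.236 = 0.309.

0.309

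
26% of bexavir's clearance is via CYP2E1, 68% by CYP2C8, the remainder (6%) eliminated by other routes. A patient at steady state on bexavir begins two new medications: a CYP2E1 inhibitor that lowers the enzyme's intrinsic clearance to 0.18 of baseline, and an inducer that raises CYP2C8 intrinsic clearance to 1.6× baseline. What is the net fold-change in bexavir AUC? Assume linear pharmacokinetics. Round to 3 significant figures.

0.837

The CYP2E1 pathway (26% of clearance) is reduced to 0.18× activity: 0.26 × 0.18 = 0.0468.
The CYP2C8 pathway (68% of clearance) rises to 1.6× activity: 0.68 × 1.6 = 1.088.
Non-CYP routes (6%) are unchanged.
New clearance relative to baseline: 0.0468 + 1.088 + 0.06 = 1.1948.
Because AUC varies inversely with clearance, the combined effect is 1 / 1.1948 = 0.837.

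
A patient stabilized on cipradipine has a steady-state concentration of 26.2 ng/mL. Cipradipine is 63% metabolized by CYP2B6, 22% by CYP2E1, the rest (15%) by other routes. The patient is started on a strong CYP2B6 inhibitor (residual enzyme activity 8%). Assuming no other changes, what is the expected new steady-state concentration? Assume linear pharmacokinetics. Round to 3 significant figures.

62.3 ng/mL

The CYP2B6 pathway (63% of clearance) falls to 0.08× activity: 0.63 × 0.08 = 0.0504.
CYP2E1 (22%) and the residual 15% are unaffected.
Relative clearance = 0.0504 + 0.22 + 0.15 = 0.4204.
New steady-state concentration = baseline ÷ relative clearance = 26.2 / 0.4204 = 62.3 ng/mL.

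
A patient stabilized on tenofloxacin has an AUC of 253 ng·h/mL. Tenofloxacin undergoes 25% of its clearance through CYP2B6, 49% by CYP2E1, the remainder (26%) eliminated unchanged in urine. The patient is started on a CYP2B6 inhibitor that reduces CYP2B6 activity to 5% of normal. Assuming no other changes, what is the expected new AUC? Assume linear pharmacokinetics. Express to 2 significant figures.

The CYP2B6 pathway (25% of clearance) drops to 0.05× activity: 0.25 × 0.05 = 0.0125.
CYP2E1 (49%) and the residual 26% are unaffected.
Relative clearance = 0.0125 + 0.49 + 0.26 = 0.7625.
With dosing unchanged, AUC scales as 1/CL: 253 / 0.7625 = 3.3 × 10² ng·h/mL.

3.3 × 10² ng·h/mL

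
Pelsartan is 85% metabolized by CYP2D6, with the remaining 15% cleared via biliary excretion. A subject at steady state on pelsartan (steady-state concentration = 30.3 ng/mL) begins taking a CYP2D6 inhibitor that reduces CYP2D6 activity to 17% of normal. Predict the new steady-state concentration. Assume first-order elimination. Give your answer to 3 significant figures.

103 ng/mL

The CYP2D6 pathway (85% of clearance) falls to 0.17× activity: 0.85 × 0.17 = 0.1445.
The remaining 15% of clearance is unaffected.
CL_new/CL_old = 0.1445 + 0.15 = 0.2945.
With dosing unchanged, steady-state concentration scales as 1/CL: 30.3 / 0.2945 = 103 ng/mL.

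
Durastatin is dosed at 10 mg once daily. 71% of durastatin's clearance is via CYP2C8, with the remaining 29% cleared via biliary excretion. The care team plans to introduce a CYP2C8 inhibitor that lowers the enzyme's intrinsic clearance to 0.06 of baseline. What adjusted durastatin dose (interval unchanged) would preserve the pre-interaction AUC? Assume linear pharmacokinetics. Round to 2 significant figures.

CYP2C8: 0.71 × 0.06 = 0.0426
Other: 0.29 (unchanged)
New clearance relative to baseline: 0.0426 + 0.29 = 0.3326.
Exposure is unchanged when dose changes in proportion to clearance. New dose = 10 mg × 0.3326 = 3.3 mg.

3.3 mg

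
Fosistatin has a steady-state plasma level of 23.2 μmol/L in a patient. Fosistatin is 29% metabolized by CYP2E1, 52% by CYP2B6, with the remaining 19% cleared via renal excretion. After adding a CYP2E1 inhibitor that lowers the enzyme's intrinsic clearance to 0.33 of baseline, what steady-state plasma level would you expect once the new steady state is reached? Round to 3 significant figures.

The CYP2E1 pathway (29% of clearance) drops to 0.33× activity: 0.29 × 0.33 = 0.0957.
CYP2B6 (52%) and the residual 19% are unaffected.
CL_new/CL_old = 0.0957 + 0.52 + 0.19 = 0.8057.
Steady-state plasma level ∝ 1/CL, so new value = 23.2 / 0.8057 = 28.8 μmol/L.

28.8 μmol/L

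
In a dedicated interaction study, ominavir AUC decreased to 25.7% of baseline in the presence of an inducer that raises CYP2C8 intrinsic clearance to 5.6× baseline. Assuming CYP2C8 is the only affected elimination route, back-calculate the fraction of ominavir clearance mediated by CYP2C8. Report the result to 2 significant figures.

0.63

CL'/CL = 1 / 0.257 = 3.891
5.6·fm + (1 − fm) = 3.891
fm = (3.891 − 1) / (5.6 − 1) = 0.63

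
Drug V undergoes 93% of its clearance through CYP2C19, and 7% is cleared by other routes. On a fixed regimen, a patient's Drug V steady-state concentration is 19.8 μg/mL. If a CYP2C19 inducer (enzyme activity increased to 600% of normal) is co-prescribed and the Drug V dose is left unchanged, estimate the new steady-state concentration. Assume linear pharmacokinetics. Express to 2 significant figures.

3.5 μg/mL

The CYP2C19 pathway (93% of clearance) increases to 6× activity: 0.93 × 6 = 5.58.
The remaining 7% of clearance is unaffected.
New clearance relative to baseline: 5.58 + 0.07 = 5.65.
New steady-state concentration = baseline ÷ relative clearance = 19.8 / 5.65 = 3.5 μg/mL.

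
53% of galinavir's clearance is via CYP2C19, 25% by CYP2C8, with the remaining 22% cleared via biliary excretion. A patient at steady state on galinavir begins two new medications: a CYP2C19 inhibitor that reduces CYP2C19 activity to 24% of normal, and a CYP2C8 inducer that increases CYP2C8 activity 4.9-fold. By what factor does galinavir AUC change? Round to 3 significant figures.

The CYP2C19 pathway (53% of clearance) is reduced to 0.24× activity: 0.53 × 0.24 = 0.1272.
The CYP2C8 pathway (25% of clearance) is boosted to 4.9× activity: 0.25 × 4.9 = 1.225.
Non-CYP routes (22%) are unchanged.
New clearance relative to baseline: 0.1272 + 1.225 + 0.22 = 1.5722.
AUC ∝ 1/CL: fold-change = 1 / 1.5722 = 0.636.

0.636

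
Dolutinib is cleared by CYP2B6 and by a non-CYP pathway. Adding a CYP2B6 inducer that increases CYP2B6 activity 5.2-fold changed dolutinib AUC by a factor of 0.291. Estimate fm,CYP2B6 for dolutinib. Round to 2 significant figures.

Call the CYP2B6 fraction fm. After the interaction, CL_new/CL_old = fm × 5.2 + (1 − fm).
AUC ratio = 1 / (new CL fraction), so new CL fraction = 1 / 0.291 = 3.436.
fm × 5.2 + 1 − fm = 3.436  ⇒  fm × (5.2 − 1) = 2.436  ⇒  fm = 0.58.

0.58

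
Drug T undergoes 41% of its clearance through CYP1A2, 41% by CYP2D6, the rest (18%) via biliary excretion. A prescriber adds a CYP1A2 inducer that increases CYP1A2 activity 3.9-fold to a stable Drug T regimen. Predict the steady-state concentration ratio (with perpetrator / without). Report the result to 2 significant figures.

CYP1A2: 0.41 × 3.9 = 1.599
CYP2D6: 0.41 (unchanged)
Other: 0.18 (unchanged)
Relative clearance = 1.599 + 0.41 + 0.18 = 2.189.
Since steady-state concentration ∝ 1/CL, the ratio is 1 / 2.189 = 0.46.

0.46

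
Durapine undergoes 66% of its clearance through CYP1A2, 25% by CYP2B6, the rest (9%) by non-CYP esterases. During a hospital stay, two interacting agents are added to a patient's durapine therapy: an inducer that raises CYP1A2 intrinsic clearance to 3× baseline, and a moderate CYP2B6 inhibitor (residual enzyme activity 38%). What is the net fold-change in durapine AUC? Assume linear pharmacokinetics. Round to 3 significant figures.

CYP1A2: 0.66 × 3 = 1.98
CYP2B6: 0.25 × 0.38 = 0.095
Other: 0.09 (unchanged)
New clearance relative to baseline: 1.98 + 0.095 + 0.09 = 2.165.
AUC ∝ 1/CL: fold-change = 1 / 2.165 = 0.462.

0.462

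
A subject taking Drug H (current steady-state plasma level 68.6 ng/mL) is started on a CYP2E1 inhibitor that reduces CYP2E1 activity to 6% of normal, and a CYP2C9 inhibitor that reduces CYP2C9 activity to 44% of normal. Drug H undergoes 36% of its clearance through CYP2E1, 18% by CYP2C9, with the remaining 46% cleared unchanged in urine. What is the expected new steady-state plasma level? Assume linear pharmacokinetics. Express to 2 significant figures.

1.2 × 10² ng/mL

The CYP2E1 pathway (36% of clearance) is reduced to 0.06× activity: 0.36 × 0.06 = 0.0216.
The CYP2C9 pathway (18% of clearance) is reduced to 0.44× activity: 0.18 × 0.44 = 0.0792.
Non-CYP routes (46%) are unchanged.
Relative clearance = 0.0216 + 0.0792 + 0.46 = 0.5608.
New steady-state plasma level = 68.6 / 0.5608 = 1.2 × 10² ng/mL (concentration scales inversely with clearance).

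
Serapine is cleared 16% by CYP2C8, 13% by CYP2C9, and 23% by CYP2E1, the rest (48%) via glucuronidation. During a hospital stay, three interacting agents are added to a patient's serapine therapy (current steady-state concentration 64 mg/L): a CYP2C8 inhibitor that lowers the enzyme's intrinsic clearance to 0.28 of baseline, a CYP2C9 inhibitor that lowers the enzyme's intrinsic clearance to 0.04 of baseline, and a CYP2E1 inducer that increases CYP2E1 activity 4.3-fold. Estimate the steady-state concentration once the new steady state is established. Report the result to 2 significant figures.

42 mg/L

The CYP2C8 pathway (16% of clearance) falls to 0.28× activity: 0.16 × 0.28 = 0.0448.
The CYP2C9 pathway (13% of clearance) falls to 0.04× activity: 0.13 × 0.04 = 0.0052.
The CYP2E1 pathway (23% of clearance) rises to 4.3× activity: 0.23 × 4.3 = 0.989.
The remaining 48% of clearance is unaffected.
Relative clearance = 0.0448 + 0.0052 + 0.989 + 0.48 = 1.519.
New steady-state concentration = 64 / 1.519 = 42 mg/L (concentration scales inversely with clearance).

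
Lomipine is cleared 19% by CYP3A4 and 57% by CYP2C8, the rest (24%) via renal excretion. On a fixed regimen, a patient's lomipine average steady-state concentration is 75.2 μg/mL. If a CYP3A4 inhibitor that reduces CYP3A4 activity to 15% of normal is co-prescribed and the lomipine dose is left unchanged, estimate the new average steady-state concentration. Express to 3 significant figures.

CYP3A4: 0.19 × 0.15 = 0.0285
CYP2C8: 0.57 (unchanged)
Other: 0.24 (unchanged)
CL_new/CL_old = 0.0285 + 0.57 + 0.24 = 0.8385.
With dosing unchanged, average steady-state concentration scales as 1/CL: 75.2 / 0.8385 = 89.7 μg/mL.

89.7 μg/mL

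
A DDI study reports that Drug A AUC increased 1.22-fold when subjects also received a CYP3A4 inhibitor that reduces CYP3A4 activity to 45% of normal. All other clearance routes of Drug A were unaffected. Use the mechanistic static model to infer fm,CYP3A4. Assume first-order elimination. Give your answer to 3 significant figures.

0.328

Let fm be the CYP3A4 fraction. New clearance relative to baseline = fm × 0.45 + (1 − fm).
AUC ratio = 1 / (new CL fraction), so new CL fraction = 1 / 1.22 = 0.8197.
fm × 0.45 + 1 − fm = 0.8197  ⇒  fm × (0.45 − 1) = −0.1803  ⇒  fm = 0.328.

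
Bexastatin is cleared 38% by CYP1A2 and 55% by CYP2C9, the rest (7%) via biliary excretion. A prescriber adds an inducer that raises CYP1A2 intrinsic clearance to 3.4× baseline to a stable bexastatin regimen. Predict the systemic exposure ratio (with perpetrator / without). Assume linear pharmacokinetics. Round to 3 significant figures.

The CYP1A2 pathway (38% of clearance) increases to 3.4× activity: 0.38 × 3.4 = 1.292.
CYP2C9 (55%) and the residual 7% are unaffected.
New clearance relative to baseline: 1.292 + 0.55 + 0.07 = 1.912.
Since systemic exposure ∝ 1/CL, the ratio is 1 / 1.912 = 0.523.

0.523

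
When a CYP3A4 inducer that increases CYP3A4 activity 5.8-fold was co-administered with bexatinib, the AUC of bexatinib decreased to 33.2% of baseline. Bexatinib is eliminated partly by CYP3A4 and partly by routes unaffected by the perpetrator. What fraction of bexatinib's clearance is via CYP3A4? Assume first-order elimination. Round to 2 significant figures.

Let x = fm,CYP3A4. Because AUC ∝ 1/CL, relative clearance rose to 1/0.332 = 3.012.
Setting x·5.8 + (1 − x) = 3.012 and solving: x = (3.012 − 1)/(5.8 − 1) = 0.42.

0.42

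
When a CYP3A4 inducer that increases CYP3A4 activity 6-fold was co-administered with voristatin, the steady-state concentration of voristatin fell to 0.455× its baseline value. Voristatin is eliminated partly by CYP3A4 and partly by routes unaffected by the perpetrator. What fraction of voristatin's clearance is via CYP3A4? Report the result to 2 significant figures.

CL'/CL = 1 / 0.455 = 2.198
6·fm + (1 − fm) = 2.198
fm = (2.198 − 1) / (6 − 1) = 0.24

0.24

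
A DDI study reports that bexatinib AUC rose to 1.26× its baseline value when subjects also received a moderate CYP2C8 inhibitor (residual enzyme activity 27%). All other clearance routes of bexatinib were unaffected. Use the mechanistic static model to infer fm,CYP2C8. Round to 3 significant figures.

Call the CYP2C8 fraction fm. After the interaction, CL_new/CL_old = fm × 0.27 + (1 − fm).
AUC ratio = 1 / (new CL fraction), so new CL fraction = 1 / 1.26 = 0.7937.
fm × 0.27 + 1 − fm = 0.7937  ⇒  fm × (0.27 − 1) = −0.2063  ⇒  fm = 0.283.

0.283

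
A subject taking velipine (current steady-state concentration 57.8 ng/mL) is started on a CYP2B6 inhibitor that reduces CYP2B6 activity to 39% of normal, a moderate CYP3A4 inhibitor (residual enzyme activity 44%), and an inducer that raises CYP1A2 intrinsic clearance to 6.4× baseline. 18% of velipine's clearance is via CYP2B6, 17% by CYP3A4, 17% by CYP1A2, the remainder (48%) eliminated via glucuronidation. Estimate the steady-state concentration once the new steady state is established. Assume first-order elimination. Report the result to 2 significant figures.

CYP2B6: 0.18 × 0.39 = 0.0702
CYP3A4: 0.17 × 0.44 = 0.0748
CYP1A2: 0.17 × 6.4 = 1.088
Other: 0.48 (unchanged)
CL_new/CL_old = 0.0702 + 0.0748 + 1.088 + 0.48 = 1.713.
New steady-state concentration = 57.8 / 1.713 = 34 ng/mL (concentration scales inversely with clearance).

34 ng/mL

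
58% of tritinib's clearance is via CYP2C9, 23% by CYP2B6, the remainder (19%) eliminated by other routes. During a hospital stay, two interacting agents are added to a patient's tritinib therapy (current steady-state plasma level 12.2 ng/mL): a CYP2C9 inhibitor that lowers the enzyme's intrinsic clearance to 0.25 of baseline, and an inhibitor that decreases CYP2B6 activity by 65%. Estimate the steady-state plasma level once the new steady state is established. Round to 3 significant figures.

29.4 ng/mL

The CYP2C9 pathway (58% of clearance) drops to 0.25× activity: 0.58 × 0.25 = 0.145.
The CYP2B6 pathway (23% of clearance) drops to 0.35× activity: 0.23 × 0.35 = 0.0805.
Non-CYP routes (19%) are unchanged.
New clearance relative to baseline: 0.145 + 0.0805 + 0.19 = 0.4155.
Dividing the baseline by the relative clearance: 12.2 / 0.4155 = 29.4 ng/mL.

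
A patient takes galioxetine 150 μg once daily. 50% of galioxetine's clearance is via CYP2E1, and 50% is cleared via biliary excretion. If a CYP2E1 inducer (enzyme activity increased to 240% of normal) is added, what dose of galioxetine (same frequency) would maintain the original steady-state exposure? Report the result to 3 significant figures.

CYP2E1: 0.5 × 2.4 = 1.2
Other: 0.5 (unchanged)
New clearance relative to baseline: 1.2 + 0.5 = 1.7.
Css,avg = (dose rate)/CL, so holding Css fixed requires dose ∝ CL: 150 × 1.7 = 255 μg.

255 μg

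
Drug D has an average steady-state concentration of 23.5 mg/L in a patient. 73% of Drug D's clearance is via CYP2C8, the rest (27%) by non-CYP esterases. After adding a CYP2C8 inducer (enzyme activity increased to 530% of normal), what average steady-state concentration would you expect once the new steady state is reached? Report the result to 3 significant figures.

5.68 mg/L

The CYP2C8 pathway (73% of clearance) is boosted to 5.3× activity: 0.73 × 5.3 = 3.869.
Non-CYP routes (27%) are unchanged.
Relative clearance = 3.869 + 0.27 = 4.139.
Average steady-state concentration ∝ 1/CL, so new value = 23.5 / 4.139 = 5.68 mg/L.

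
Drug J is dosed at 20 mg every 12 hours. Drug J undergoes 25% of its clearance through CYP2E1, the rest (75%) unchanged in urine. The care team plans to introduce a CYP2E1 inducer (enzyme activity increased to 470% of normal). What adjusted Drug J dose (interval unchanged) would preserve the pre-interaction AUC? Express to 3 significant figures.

CYP2E1: 0.25 × 4.7 = 1.175
Other: 0.75 (unchanged)
New clearance relative to baseline: 1.175 + 0.75 = 1.925.
Exposure is unchanged when dose changes in proportion to clearance. New dose = 20 mg × 1.925 = 38.5 mg.

38.5 mg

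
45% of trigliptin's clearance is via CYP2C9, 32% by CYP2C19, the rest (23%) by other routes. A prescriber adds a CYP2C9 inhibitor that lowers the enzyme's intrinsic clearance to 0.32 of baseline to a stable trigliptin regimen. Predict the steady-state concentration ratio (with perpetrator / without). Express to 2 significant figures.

1.4

The CYP2C9 pathway (45% of clearance) falls to 0.32× activity: 0.45 × 0.32 = 0.144.
CYP2C19 (32%) and the residual 23% are unaffected.
CL_new/CL_old = 0.144 + 0.32 + 0.23 = 0.694.
Steady-state concentration is inversely proportional to clearance, so the fold-change is 1 / 0.694 = 1.4.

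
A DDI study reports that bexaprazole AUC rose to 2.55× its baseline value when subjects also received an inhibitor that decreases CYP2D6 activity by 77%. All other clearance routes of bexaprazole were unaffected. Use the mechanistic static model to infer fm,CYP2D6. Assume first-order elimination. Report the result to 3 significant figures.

0.789

Let fm be the CYP2D6 fraction. New clearance relative to baseline = fm × 0.23 + (1 − fm).
AUC ratio = 1 / (new CL fraction), so new CL fraction = 1 / 2.55 = 0.3922.
fm × 0.23 + 1 − fm = 0.3922  ⇒  fm × (0.23 − 1) = −0.6078  ⇒  fm = 0.789.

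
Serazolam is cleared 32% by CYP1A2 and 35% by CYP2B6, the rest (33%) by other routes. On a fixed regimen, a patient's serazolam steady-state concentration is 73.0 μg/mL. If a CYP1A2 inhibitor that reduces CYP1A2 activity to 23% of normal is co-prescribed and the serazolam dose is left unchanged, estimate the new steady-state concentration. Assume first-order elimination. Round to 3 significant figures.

The CYP1A2 pathway (32% of clearance) drops to 0.23× activity: 0.32 × 0.23 = 0.0736.
CYP2B6 (35%) and the residual 33% are unaffected.
CL_new/CL_old = 0.0736 + 0.35 + 0.33 = 0.7536.
New steady-state concentration = baseline ÷ relative clearance = 73.0 / 0.7536 = 96.9 μg/mL.

96.9 μg/mL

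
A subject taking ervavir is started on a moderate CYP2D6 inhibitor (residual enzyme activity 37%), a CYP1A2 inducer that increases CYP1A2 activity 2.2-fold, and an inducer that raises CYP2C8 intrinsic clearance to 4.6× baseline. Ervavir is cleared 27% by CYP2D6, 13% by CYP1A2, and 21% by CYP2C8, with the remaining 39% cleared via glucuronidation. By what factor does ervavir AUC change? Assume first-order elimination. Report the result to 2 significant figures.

The CYP2D6 pathway (27% of clearance) drops to 0.37× activity: 0.27 × 0.37 = 0.0999.
The CYP1A2 pathway (13% of clearance) increases to 2.2× activity: 0.13 × 2.2 = 0.286.
The CYP2C8 pathway (21% of clearance) rises to 4.6× activity: 0.21 × 4.6 = 0.966.
Non-CYP routes (39%) are unchanged.
CL_new/CL_old = 0.0999 + 0.286 + 0.966 + 0.39 = 1.7419.
Net AUC ratio = 1 / 1.7419 = 0.57.

0.57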